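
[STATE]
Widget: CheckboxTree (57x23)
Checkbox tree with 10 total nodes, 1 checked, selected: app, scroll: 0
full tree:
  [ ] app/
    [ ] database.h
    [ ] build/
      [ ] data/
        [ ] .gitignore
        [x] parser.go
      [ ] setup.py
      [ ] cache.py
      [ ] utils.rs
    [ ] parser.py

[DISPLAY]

>[-] app/                                                
   [ ] database.h                                        
   [-] build/                                            
     [-] data/                                           
       [ ] .gitignore                                    
       [x] parser.go                                     
     [ ] setup.py                                        
     [ ] cache.py                                        
     [ ] utils.rs                                        
   [ ] parser.py                                         
                                                         
                                                         
                                                         
                                                         
                                                         
                                                         
                                                         
                                                         
                                                         
                                                         
                                                         
                                                         
                                                         


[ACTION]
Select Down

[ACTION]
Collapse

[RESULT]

 [-] app/                                                
>  [ ] database.h                                        
   [-] build/                                            
     [-] data/                                           
       [ ] .gitignore                                    
       [x] parser.go                                     
     [ ] setup.py                                        
     [ ] cache.py                                        
     [ ] utils.rs                                        
   [ ] parser.py                                         
                                                         
                                                         
                                                         
                                                         
                                                         
                                                         
                                                         
                                                         
                                                         
                                                         
                                                         
                                                         
                                                         


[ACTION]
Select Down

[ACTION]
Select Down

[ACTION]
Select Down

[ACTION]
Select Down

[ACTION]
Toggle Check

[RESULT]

 [ ] app/                                                
   [ ] database.h                                        
   [ ] build/                                            
     [ ] data/                                           
       [ ] .gitignore                                    
>      [ ] parser.go                                     
     [ ] setup.py                                        
     [ ] cache.py                                        
     [ ] utils.rs                                        
   [ ] parser.py                                         
                                                         
                                                         
                                                         
                                                         
                                                         
                                                         
                                                         
                                                         
                                                         
                                                         
                                                         
                                                         
                                                         


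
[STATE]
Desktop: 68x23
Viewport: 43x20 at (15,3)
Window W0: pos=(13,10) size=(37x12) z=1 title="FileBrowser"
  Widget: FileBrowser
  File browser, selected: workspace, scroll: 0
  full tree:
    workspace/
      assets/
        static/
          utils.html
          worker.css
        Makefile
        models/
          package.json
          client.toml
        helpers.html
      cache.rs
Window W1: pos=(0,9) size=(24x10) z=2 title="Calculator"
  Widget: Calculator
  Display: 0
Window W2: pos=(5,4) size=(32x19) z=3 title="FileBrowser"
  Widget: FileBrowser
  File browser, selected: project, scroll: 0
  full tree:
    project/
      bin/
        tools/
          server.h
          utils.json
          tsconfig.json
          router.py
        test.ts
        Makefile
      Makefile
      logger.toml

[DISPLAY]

                                           
━━━━━━━━━━━━━━━━━━━━━┓                     
ser                  ┃                     
─────────────────────┨                     
ject/                ┃                     
in/                  ┃                     
ile                  ┃                     
r.toml               ┃━━━━━━━━━━━━┓        
                     ┃            ┃        
                     ┃────────────┨        
                     ┃            ┃        
                     ┃            ┃        
                     ┃            ┃        
                     ┃            ┃        
                     ┃            ┃        
                     ┃            ┃        
                     ┃            ┃        
                     ┃            ┃        
                     ┃━━━━━━━━━━━━┛        
━━━━━━━━━━━━━━━━━━━━━┛                     


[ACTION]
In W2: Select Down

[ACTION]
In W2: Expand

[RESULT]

                                           
━━━━━━━━━━━━━━━━━━━━━┓                     
ser                  ┃                     
─────────────────────┨                     
ject/                ┃                     
in/                  ┃                     
 tools/              ┃                     
t.ts                 ┃━━━━━━━━━━━━┓        
efile                ┃            ┃        
ile                  ┃────────────┨        
r.toml               ┃            ┃        
                     ┃            ┃        
                     ┃            ┃        
                     ┃            ┃        
                     ┃            ┃        
                     ┃            ┃        
                     ┃            ┃        
                     ┃            ┃        
                     ┃━━━━━━━━━━━━┛        
━━━━━━━━━━━━━━━━━━━━━┛                     


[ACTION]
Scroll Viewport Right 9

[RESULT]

                                           
━━━━━━━━━━━━┓                              
            ┃                              
────────────┨                              
            ┃                              
            ┃                              
            ┃                              
            ┃━━━━━━━━━━━━┓                 
            ┃            ┃                 
            ┃────────────┨                 
            ┃            ┃                 
            ┃            ┃                 
            ┃            ┃                 
            ┃            ┃                 
            ┃            ┃                 
            ┃            ┃                 
            ┃            ┃                 
            ┃            ┃                 
            ┃━━━━━━━━━━━━┛                 
━━━━━━━━━━━━┛                              


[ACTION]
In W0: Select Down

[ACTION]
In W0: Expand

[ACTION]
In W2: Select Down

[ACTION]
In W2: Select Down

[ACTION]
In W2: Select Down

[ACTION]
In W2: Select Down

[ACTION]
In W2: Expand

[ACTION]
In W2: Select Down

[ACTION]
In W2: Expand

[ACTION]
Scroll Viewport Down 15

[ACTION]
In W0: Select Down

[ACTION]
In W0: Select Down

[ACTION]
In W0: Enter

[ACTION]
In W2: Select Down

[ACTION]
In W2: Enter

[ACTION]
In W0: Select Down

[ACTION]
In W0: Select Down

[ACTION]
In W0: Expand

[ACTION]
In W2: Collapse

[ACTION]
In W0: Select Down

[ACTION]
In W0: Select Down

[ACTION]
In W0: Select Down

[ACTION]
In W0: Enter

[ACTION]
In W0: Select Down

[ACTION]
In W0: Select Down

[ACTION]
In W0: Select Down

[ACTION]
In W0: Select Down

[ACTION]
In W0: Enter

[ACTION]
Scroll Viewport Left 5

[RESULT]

                                           
━━━━━━━━━━━━━━━━━┓                         
                 ┃                         
─────────────────┨                         
/                ┃                         
                 ┃                         
ls/              ┃                         
                 ┃━━━━━━━━━━━━┓            
e                ┃            ┃            
                 ┃────────────┨            
ml               ┃            ┃            
                 ┃            ┃            
                 ┃            ┃            
                 ┃            ┃            
                 ┃            ┃            
                 ┃            ┃            
                 ┃            ┃            
                 ┃            ┃            
                 ┃━━━━━━━━━━━━┛            
━━━━━━━━━━━━━━━━━┛                         


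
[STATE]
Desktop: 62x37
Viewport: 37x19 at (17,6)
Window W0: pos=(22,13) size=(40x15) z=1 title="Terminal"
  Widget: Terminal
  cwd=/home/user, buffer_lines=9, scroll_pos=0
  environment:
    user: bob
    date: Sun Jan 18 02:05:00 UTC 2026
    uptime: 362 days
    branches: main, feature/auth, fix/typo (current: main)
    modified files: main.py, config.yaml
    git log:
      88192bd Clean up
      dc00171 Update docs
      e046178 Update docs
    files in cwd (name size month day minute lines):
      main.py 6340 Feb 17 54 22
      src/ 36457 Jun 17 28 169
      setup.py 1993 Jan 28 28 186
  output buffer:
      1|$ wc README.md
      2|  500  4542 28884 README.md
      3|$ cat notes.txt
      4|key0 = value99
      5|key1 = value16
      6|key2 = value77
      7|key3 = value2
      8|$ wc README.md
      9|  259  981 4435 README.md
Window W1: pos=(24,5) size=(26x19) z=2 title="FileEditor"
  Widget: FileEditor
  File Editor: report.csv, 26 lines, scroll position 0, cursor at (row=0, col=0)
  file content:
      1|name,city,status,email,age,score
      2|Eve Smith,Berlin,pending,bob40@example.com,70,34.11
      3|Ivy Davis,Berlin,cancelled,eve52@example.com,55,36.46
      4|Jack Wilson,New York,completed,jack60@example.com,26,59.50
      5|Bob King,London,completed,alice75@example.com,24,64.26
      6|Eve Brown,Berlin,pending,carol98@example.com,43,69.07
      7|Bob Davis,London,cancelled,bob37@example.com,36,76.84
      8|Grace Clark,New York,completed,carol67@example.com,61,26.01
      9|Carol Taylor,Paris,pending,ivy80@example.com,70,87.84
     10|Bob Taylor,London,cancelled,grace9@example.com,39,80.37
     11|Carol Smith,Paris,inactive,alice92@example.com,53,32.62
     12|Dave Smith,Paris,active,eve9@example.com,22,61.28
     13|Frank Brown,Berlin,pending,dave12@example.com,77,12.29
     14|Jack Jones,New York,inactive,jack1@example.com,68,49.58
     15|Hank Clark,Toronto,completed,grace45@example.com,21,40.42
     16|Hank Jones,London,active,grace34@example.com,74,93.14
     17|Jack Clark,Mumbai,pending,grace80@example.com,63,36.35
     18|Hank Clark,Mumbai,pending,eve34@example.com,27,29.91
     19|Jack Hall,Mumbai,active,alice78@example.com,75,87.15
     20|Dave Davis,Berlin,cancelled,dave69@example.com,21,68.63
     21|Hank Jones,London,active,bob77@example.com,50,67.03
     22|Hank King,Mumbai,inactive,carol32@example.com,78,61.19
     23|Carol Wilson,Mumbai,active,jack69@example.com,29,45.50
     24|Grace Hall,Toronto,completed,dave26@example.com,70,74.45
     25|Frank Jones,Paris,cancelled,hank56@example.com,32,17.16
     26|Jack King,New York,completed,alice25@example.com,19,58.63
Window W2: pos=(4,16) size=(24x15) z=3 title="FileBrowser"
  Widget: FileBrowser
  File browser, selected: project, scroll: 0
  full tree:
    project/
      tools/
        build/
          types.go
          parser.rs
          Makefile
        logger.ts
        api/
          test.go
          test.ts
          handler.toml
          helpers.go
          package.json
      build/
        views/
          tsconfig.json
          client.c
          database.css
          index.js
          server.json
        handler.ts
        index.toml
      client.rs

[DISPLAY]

       ┃ FileEditor             ┃    
       ┠────────────────────────┨    
       ┃█ame,city,status,email,▲┃    
       ┃Eve Smith,Berlin,pendin█┃    
       ┃Ivy Davis,Berlin,cancel░┃    
       ┃Jack Wilson,New York,co░┃    
       ┃Bob King,London,complet░┃    
     ┏━┃Eve Brown,Berlin,pendin░┃━━━━
     ┃ ┃Bob Davis,London,cancel░┃    
     ┠─┃Grace Clark,New York,co░┃────
━━━━━━━━━━┓ol Taylor,Paris,pend░┃    
          ┃ Taylor,London,cance░┃    
──────────┨ol Smith,Paris,inact░┃    
t/        ┃e Smith,Paris,active░┃    
s/        ┃nk Brown,Berlin,pend░┃    
d/        ┃k Jones,New York,ina░┃    
s         ┃k Clark,Toronto,comp▼┃    
          ┃━━━━━━━━━━━━━━━━━━━━━┛    
          ┃  981 4435 README.md      


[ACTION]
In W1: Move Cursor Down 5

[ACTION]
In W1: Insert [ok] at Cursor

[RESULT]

       ┃ FileEditor             ┃    
       ┠────────────────────────┨    
       ┃name,city,status,email,▲┃    
       ┃Eve Smith,Berlin,pendin█┃    
       ┃Ivy Davis,Berlin,cancel░┃    
       ┃Jack Wilson,New York,co░┃    
       ┃Bob King,London,complet░┃    
     ┏━┃ok█ve Brown,Berlin,pend░┃━━━━
     ┃ ┃Bob Davis,London,cancel░┃    
     ┠─┃Grace Clark,New York,co░┃────
━━━━━━━━━━┓ol Taylor,Paris,pend░┃    
          ┃ Taylor,London,cance░┃    
──────────┨ol Smith,Paris,inact░┃    
t/        ┃e Smith,Paris,active░┃    
s/        ┃nk Brown,Berlin,pend░┃    
d/        ┃k Jones,New York,ina░┃    
s         ┃k Clark,Toronto,comp▼┃    
          ┃━━━━━━━━━━━━━━━━━━━━━┛    
          ┃  981 4435 README.md      


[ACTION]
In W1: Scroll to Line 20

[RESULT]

       ┃ FileEditor             ┃    
       ┠────────────────────────┨    
       ┃Dave Smith,Paris,active▲┃    
       ┃Frank Brown,Berlin,pend░┃    
       ┃Jack Jones,New York,ina░┃    
       ┃Hank Clark,Toronto,comp░┃    
       ┃Hank Jones,London,activ░┃    
     ┏━┃Jack Clark,Mumbai,pendi░┃━━━━
     ┃ ┃Hank Clark,Mumbai,pendi░┃    
     ┠─┃Jack Hall,Mumbai,active░┃────
━━━━━━━━━━┓e Davis,Berlin,cance░┃    
          ┃k Jones,London,activ░┃    
──────────┨k King,Mumbai,inacti░┃    
t/        ┃ol Wilson,Mumbai,act░┃    
s/        ┃ce Hall,Toronto,comp░┃    
d/        ┃nk Jones,Paris,cance█┃    
s         ┃k King,New York,comp▼┃    
          ┃━━━━━━━━━━━━━━━━━━━━━┛    
          ┃  981 4435 README.md      


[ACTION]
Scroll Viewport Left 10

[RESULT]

                 ┃ FileEditor        
                 ┠───────────────────
                 ┃Dave Smith,Paris,ac
                 ┃Frank Brown,Berlin,
                 ┃Jack Jones,New York
                 ┃Hank Clark,Toronto,
                 ┃Hank Jones,London,a
               ┏━┃Jack Clark,Mumbai,p
               ┃ ┃Hank Clark,Mumbai,p
               ┠─┃Jack Hall,Mumbai,ac
━━━━━━━━━━━━━━━━━━━━┓e Davis,Berlin,c
ileBrowser          ┃k Jones,London,a
────────────────────┨k King,Mumbai,in
[-] project/        ┃ol Wilson,Mumbai
  [+] tools/        ┃ce Hall,Toronto,
  [+] build/        ┃nk Jones,Paris,c
  client.rs         ┃k King,New York,
                    ┃━━━━━━━━━━━━━━━━
                    ┃  981 4435 READM


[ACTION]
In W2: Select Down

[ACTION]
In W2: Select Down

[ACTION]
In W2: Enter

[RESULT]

                 ┃ FileEditor        
                 ┠───────────────────
                 ┃Dave Smith,Paris,ac
                 ┃Frank Brown,Berlin,
                 ┃Jack Jones,New York
                 ┃Hank Clark,Toronto,
                 ┃Hank Jones,London,a
               ┏━┃Jack Clark,Mumbai,p
               ┃ ┃Hank Clark,Mumbai,p
               ┠─┃Jack Hall,Mumbai,ac
━━━━━━━━━━━━━━━━━━━━┓e Davis,Berlin,c
ileBrowser          ┃k Jones,London,a
────────────────────┨k King,Mumbai,in
[-] project/        ┃ol Wilson,Mumbai
  [+] tools/        ┃ce Hall,Toronto,
> [-] build/        ┃nk Jones,Paris,c
    [+] views/      ┃k King,New York,
    handler.ts      ┃━━━━━━━━━━━━━━━━
    index.toml      ┃  981 4435 READM


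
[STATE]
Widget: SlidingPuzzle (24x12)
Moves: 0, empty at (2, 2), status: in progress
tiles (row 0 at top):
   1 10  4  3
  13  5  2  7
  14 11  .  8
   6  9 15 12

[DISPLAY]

┌────┬────┬────┬────┐   
│  1 │ 10 │  4 │  3 │   
├────┼────┼────┼────┤   
│ 13 │  5 │  2 │  7 │   
├────┼────┼────┼────┤   
│ 14 │ 11 │    │  8 │   
├────┼────┼────┼────┤   
│  6 │  9 │ 15 │ 12 │   
└────┴────┴────┴────┘   
Moves: 0                
                        
                        


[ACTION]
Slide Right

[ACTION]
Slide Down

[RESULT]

┌────┬────┬────┬────┐   
│  1 │ 10 │  4 │  3 │   
├────┼────┼────┼────┤   
│ 13 │    │  2 │  7 │   
├────┼────┼────┼────┤   
│ 14 │  5 │ 11 │  8 │   
├────┼────┼────┼────┤   
│  6 │  9 │ 15 │ 12 │   
└────┴────┴────┴────┘   
Moves: 2                
                        
                        


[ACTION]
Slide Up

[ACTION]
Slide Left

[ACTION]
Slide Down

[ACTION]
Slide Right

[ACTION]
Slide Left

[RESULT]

┌────┬────┬────┬────┐   
│  1 │ 10 │  4 │  3 │   
├────┼────┼────┼────┤   
│ 13 │  5 │    │  7 │   
├────┼────┼────┼────┤   
│ 14 │ 11 │  2 │  8 │   
├────┼────┼────┼────┤   
│  6 │  9 │ 15 │ 12 │   
└────┴────┴────┴────┘   
Moves: 7                
                        
                        


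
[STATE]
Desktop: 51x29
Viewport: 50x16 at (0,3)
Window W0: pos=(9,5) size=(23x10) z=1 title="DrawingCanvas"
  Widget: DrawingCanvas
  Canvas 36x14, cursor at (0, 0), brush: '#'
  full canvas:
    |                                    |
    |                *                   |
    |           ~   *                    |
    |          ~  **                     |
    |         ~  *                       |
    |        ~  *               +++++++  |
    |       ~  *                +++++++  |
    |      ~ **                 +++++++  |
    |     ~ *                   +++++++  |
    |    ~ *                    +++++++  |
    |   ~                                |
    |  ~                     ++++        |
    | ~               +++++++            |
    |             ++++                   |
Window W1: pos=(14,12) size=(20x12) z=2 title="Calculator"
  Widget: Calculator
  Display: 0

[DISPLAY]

                                                  
                                                  
         ┏━━━━━━━━━━━━━━━━━━━━━┓                  
         ┃ DrawingCanvas       ┃                  
         ┠─────────────────────┨                  
         ┃+                    ┃                  
         ┃                *    ┃                  
         ┃           ~   *     ┃                  
         ┃          ~  **      ┃                  
         ┃    ┏━━━━━━━━━━━━━━━━━━┓                
         ┃    ┃ Calculator       ┃                
         ┗━━━━┠──────────────────┨                
              ┃                 0┃                
              ┃┌───┬───┬───┬───┐ ┃                
              ┃│ 7 │ 8 │ 9 │ ÷ │ ┃                
              ┃├───┼───┼───┼───┤ ┃                


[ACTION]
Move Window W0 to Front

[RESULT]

                                                  
                                                  
         ┏━━━━━━━━━━━━━━━━━━━━━┓                  
         ┃ DrawingCanvas       ┃                  
         ┠─────────────────────┨                  
         ┃+                    ┃                  
         ┃                *    ┃                  
         ┃           ~   *     ┃                  
         ┃          ~  **      ┃                  
         ┃         ~  *        ┃━┓                
         ┃        ~  *         ┃ ┃                
         ┗━━━━━━━━━━━━━━━━━━━━━┛─┨                
              ┃                 0┃                
              ┃┌───┬───┬───┬───┐ ┃                
              ┃│ 7 │ 8 │ 9 │ ÷ │ ┃                
              ┃├───┼───┼───┼───┤ ┃                


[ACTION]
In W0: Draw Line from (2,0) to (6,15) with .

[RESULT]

                                                  
                                                  
         ┏━━━━━━━━━━━━━━━━━━━━━┓                  
         ┃ DrawingCanvas       ┃                  
         ┠─────────────────────┨                  
         ┃+                    ┃                  
         ┃                *    ┃                  
         ┃..         ~   *     ┃                  
         ┃  ....    ~  **      ┃                  
         ┃      ....  *        ┃━┓                
         ┃        ~ ....       ┃ ┃                
         ┗━━━━━━━━━━━━━━━━━━━━━┛─┨                
              ┃                 0┃                
              ┃┌───┬───┬───┬───┐ ┃                
              ┃│ 7 │ 8 │ 9 │ ÷ │ ┃                
              ┃├───┼───┼───┼───┤ ┃                


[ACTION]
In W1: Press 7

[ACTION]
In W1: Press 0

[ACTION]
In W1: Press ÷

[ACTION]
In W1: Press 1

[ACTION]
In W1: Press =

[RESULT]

                                                  
                                                  
         ┏━━━━━━━━━━━━━━━━━━━━━┓                  
         ┃ DrawingCanvas       ┃                  
         ┠─────────────────────┨                  
         ┃+                    ┃                  
         ┃                *    ┃                  
         ┃..         ~   *     ┃                  
         ┃  ....    ~  **      ┃                  
         ┃      ....  *        ┃━┓                
         ┃        ~ ....       ┃ ┃                
         ┗━━━━━━━━━━━━━━━━━━━━━┛─┨                
              ┃                70┃                
              ┃┌───┬───┬───┬───┐ ┃                
              ┃│ 7 │ 8 │ 9 │ ÷ │ ┃                
              ┃├───┼───┼───┼───┤ ┃                


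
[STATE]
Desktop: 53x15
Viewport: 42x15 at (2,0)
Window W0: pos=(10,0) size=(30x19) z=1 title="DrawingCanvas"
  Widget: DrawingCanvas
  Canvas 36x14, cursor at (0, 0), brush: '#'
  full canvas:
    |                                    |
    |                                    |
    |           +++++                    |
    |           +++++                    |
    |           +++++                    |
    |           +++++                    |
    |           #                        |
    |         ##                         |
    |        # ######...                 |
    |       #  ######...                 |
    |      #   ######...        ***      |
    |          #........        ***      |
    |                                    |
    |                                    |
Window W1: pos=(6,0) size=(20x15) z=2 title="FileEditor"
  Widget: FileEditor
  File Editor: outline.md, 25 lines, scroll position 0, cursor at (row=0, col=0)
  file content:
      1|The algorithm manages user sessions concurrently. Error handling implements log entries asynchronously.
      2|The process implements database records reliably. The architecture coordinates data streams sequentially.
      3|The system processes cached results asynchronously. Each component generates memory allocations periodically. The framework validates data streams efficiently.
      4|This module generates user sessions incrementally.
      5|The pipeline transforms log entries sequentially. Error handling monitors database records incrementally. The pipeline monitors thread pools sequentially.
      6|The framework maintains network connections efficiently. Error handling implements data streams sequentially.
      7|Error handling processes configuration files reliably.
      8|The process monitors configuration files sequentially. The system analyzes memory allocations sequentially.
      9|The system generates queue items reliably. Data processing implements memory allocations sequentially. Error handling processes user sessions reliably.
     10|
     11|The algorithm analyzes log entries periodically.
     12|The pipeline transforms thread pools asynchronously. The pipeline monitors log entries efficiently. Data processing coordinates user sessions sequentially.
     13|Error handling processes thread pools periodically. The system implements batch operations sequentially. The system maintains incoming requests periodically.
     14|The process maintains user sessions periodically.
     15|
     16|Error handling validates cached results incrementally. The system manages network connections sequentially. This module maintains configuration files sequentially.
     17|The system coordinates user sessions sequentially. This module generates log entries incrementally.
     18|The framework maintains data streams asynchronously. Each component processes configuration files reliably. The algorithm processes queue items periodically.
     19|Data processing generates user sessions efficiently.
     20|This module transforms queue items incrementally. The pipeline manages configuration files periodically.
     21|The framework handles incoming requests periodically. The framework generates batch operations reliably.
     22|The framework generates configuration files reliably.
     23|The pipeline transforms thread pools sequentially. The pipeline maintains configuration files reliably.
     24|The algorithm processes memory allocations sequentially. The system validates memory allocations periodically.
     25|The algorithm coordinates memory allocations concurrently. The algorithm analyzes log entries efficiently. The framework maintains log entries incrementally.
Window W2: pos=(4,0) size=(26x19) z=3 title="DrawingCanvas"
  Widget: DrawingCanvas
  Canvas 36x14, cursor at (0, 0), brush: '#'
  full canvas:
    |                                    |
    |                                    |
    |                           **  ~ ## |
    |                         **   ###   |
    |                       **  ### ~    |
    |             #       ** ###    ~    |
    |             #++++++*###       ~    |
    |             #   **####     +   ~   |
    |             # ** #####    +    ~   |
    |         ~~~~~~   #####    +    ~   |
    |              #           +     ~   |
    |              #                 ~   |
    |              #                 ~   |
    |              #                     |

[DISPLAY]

  ┏━━━━━━━━━━━━━━━━━━━━━━━━┓━━━━━━━━━┓    
  ┃ DrawingCanvas          ┃         ┃    
  ┠────────────────────────┨─────────┨    
  ┃+                       ┃         ┃    
  ┃                        ┃         ┃    
  ┃                        ┃         ┃    
  ┃                        ┃         ┃    
  ┃                       *┃         ┃    
  ┃             #       ** ┃         ┃    
  ┃             #++++++*###┃         ┃    
  ┃             #   **#### ┃         ┃    
  ┃             # ** ##### ┃         ┃    
  ┃         ~~~~~~   ##### ┃         ┃    
  ┃              #         ┃        *┃    
  ┃              #         ┃        *┃    


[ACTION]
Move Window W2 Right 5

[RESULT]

    ┏━━┏━━━━━━━━━━━━━━━━━━━━━━━━┓━━━━┓    
    ┃ F┃ DrawingCanvas          ┃    ┃    
    ┠──┠────────────────────────┨────┨    
    ┃█h┃+                       ┃    ┃    
    ┃Th┃                        ┃    ┃    
    ┃Th┃                        ┃    ┃    
    ┃Th┃                        ┃    ┃    
    ┃Th┃                       *┃    ┃    
    ┃Th┃             #       ** ┃    ┃    
    ┃Er┃             #++++++*###┃    ┃    
    ┃Th┃             #   **#### ┃    ┃    
    ┃Th┃             # ** ##### ┃    ┃    
    ┃  ┃         ~~~~~~   ##### ┃    ┃    
    ┃Th┃              #         ┃   *┃    
    ┗━━┃              #         ┃   *┃    


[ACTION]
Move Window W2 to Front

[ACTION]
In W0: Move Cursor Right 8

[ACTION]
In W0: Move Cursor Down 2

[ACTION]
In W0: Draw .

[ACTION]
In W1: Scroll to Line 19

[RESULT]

    ┏━━┏━━━━━━━━━━━━━━━━━━━━━━━━┓━━━━┓    
    ┃ F┃ DrawingCanvas          ┃    ┃    
    ┠──┠────────────────────────┨────┨    
    ┃  ┃+                       ┃    ┃    
    ┃Er┃                        ┃    ┃    
    ┃Th┃                        ┃    ┃    
    ┃Th┃                        ┃    ┃    
    ┃Da┃                       *┃    ┃    
    ┃Th┃             #       ** ┃    ┃    
    ┃Th┃             #++++++*###┃    ┃    
    ┃Th┃             #   **#### ┃    ┃    
    ┃Th┃             # ** ##### ┃    ┃    
    ┃Th┃         ~~~~~~   ##### ┃    ┃    
    ┃Th┃              #         ┃   *┃    
    ┗━━┃              #         ┃   *┃    


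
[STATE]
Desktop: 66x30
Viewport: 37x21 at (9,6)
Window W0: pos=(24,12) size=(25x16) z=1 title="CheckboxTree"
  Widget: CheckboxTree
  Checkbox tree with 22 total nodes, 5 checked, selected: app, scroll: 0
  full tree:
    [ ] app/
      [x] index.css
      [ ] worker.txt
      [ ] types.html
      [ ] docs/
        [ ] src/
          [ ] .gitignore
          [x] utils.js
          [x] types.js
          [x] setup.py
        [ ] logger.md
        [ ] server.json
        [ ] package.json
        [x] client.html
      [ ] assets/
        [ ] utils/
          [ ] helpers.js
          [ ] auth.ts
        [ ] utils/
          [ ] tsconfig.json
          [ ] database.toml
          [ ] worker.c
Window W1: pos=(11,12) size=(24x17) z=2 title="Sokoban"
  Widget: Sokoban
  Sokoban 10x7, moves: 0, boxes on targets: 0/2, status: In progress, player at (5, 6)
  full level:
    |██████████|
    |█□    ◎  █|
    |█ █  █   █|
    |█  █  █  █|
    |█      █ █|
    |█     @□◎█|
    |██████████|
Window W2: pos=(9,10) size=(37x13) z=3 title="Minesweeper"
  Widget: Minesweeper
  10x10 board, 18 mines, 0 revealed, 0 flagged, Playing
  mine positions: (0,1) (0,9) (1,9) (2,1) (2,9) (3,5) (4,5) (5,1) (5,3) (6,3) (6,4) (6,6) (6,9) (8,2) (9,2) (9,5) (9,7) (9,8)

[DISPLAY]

                                     
                                     
                                     
                                     
┏━━━━━━━━━━━━━━━━━━━━━━━━━━━━━━━━━━━┓
┃ Minesweeper                       ┃
┠───────────────────────────────────┨
┃■■■■■■■■■■                         ┃
┃■■■■■■■■■■                         ┃
┃■■■■■■■■■■                         ┃
┃■■■■■■■■■■                         ┃
┃■■■■■■■■■■                         ┃
┃■■■■■■■■■■                         ┃
┃■■■■■■■■■■                         ┃
┃■■■■■■■■■■                         ┃
┃■■■■■■■■■■                         ┃
┗━━━━━━━━━━━━━━━━━━━━━━━━━━━━━━━━━━━┛
  ┃                      ┃ types.js  
  ┃                      ┃ setup.py  
  ┃                      ┃ogger.md   
  ┃                      ┃erver.json 


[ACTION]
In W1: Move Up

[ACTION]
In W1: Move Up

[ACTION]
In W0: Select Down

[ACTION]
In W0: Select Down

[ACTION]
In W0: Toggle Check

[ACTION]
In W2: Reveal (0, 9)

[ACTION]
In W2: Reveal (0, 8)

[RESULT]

                                     
                                     
                                     
                                     
┏━━━━━━━━━━━━━━━━━━━━━━━━━━━━━━━━━━━┓
┃ Minesweeper                       ┃
┠───────────────────────────────────┨
┃■✹■■■■■■■✹                         ┃
┃■■■■■■■■■✹                         ┃
┃■✹■■■■■■■✹                         ┃
┃■■■■■✹■■■■                         ┃
┃■■■■■✹■■■■                         ┃
┃■✹■✹■■■■■■                         ┃
┃■■■✹✹■✹■■✹                         ┃
┃■■■■■■■■■■                         ┃
┃■■✹■■■■■■■                         ┃
┗━━━━━━━━━━━━━━━━━━━━━━━━━━━━━━━━━━━┛
  ┃                      ┃ types.js  
  ┃                      ┃ setup.py  
  ┃                      ┃ogger.md   
  ┃                      ┃erver.json 


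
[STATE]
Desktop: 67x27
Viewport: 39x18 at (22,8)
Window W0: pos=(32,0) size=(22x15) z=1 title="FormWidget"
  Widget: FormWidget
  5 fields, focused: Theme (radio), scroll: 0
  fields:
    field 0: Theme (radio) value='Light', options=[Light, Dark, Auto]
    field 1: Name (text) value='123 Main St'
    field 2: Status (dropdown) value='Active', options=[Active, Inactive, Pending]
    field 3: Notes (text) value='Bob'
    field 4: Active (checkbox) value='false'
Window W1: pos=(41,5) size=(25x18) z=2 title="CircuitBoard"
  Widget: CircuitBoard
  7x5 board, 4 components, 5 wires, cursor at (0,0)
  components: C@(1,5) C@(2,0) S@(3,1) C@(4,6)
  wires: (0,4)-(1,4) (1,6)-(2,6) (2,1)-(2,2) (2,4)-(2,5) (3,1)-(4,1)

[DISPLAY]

          ┃        ┃   0 1 2 3 4 5 6   
          ┃        ┃0  [.]             
          ┃        ┃                   
          ┃        ┃1                  
          ┃        ┃                   
          ┃        ┃2   C   · ─ ·      
          ┗━━━━━━━━┃                   
                   ┃3       S          
                   ┃        │          
                   ┃4       ·          
                   ┃Cursor: (0,0)      
                   ┃                   
                   ┃                   
                   ┃                   
                   ┗━━━━━━━━━━━━━━━━━━━
                                       
                                       
                                       


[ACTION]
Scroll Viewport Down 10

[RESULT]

          ┃        ┃0  [.]             
          ┃        ┃                   
          ┃        ┃1                  
          ┃        ┃                   
          ┃        ┃2   C   · ─ ·      
          ┗━━━━━━━━┃                   
                   ┃3       S          
                   ┃        │          
                   ┃4       ·          
                   ┃Cursor: (0,0)      
                   ┃                   
                   ┃                   
                   ┃                   
                   ┗━━━━━━━━━━━━━━━━━━━
                                       
                                       
                                       
                                       


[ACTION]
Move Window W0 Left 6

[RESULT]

    ┃              ┃0  [.]             
    ┃              ┃                   
    ┃              ┃1                  
    ┃              ┃                   
    ┃              ┃2   C   · ─ ·      
    ┗━━━━━━━━━━━━━━┃                   
                   ┃3       S          
                   ┃        │          
                   ┃4       ·          
                   ┃Cursor: (0,0)      
                   ┃                   
                   ┃                   
                   ┃                   
                   ┗━━━━━━━━━━━━━━━━━━━
                                       
                                       
                                       
                                       


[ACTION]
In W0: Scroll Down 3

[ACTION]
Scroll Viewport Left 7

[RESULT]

           ┃              ┃0  [.]      
           ┃              ┃            
           ┃              ┃1           
           ┃              ┃            
           ┃              ┃2   C   · ─ 
           ┗━━━━━━━━━━━━━━┃            
                          ┃3       S   
                          ┃        │   
                          ┃4       ·   
                          ┃Cursor: (0,0
                          ┃            
                          ┃            
                          ┃            
                          ┗━━━━━━━━━━━━
                                       
                                       
                                       
                                       


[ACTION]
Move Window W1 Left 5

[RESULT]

           ┃         ┃0  [.]           
           ┃         ┃                 
           ┃         ┃1                
           ┃         ┃                 
           ┃         ┃2   C   · ─ ·    
           ┗━━━━━━━━━┃                 
                     ┃3       S        
                     ┃        │        
                     ┃4       ·        
                     ┃Cursor: (0,0)    
                     ┃                 
                     ┃                 
                     ┃                 
                     ┗━━━━━━━━━━━━━━━━━
                                       
                                       
                                       
                                       
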